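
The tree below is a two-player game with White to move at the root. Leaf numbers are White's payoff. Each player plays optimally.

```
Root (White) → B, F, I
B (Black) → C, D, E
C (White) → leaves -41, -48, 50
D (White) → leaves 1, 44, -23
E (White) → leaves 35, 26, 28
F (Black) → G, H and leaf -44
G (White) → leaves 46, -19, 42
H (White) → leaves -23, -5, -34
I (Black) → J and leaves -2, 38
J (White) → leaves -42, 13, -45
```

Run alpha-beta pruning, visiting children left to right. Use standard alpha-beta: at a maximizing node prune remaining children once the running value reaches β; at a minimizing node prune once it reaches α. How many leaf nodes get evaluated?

C [α=-∞,β=+∞]: v=50
D [α=-∞,β=50]: v=44
E [α=-∞,β=44]: v=35
B [α=-∞,β=+∞]: v=35
G [α=35,β=+∞]: v=46
H [α=35,β=46]: v=-5
F [α=35,β=+∞]: v=-5 after child 2 ≤ α → α-cutoff, skip 1
J [α=35,β=+∞]: v=13
I [α=35,β=+∞]: v=13 after child 1 ≤ α → α-cutoff, skip 2
Root [α=-∞,β=+∞]: v=35
Leaves evaluated: 18 of 21.

18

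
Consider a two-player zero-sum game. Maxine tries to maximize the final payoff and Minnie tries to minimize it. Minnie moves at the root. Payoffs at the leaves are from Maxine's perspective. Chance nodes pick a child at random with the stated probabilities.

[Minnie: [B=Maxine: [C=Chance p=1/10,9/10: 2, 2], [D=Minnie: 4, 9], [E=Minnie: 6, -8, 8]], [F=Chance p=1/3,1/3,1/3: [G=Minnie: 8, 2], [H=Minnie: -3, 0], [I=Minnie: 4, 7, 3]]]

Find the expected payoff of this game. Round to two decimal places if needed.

0.67

C (Chance): 1/10·2 + 9/10·2 = 2
D (Minnie): min(4, 9) = 4
E (Minnie): min(6, -8, 8) = -8
B (Maxine): max(2, 4, -8) = 4
G (Minnie): min(8, 2) = 2
H (Minnie): min(-3, 0) = -3
I (Minnie): min(4, 7, 3) = 3
F (Chance): 1/3·2 + 1/3·-3 + 1/3·3 = 0.67
Root (Minnie): min(4, 0.67) = 0.67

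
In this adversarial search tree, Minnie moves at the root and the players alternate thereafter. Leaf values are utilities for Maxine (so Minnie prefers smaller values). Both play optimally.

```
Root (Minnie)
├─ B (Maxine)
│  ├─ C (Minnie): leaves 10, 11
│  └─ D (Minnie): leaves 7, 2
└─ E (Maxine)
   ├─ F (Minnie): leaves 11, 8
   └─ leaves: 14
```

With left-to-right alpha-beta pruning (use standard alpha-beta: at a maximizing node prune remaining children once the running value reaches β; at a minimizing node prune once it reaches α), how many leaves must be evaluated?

6

C [α=-∞,β=+∞]: v=10
D [α=10,β=+∞]: v=7 after child 1 ≤ α → α-cutoff, skip 1
B [α=-∞,β=+∞]: v=10
F [α=-∞,β=10]: v=8
E [α=-∞,β=10]: v=14
Root [α=-∞,β=+∞]: v=10
Leaves evaluated: 6 of 7.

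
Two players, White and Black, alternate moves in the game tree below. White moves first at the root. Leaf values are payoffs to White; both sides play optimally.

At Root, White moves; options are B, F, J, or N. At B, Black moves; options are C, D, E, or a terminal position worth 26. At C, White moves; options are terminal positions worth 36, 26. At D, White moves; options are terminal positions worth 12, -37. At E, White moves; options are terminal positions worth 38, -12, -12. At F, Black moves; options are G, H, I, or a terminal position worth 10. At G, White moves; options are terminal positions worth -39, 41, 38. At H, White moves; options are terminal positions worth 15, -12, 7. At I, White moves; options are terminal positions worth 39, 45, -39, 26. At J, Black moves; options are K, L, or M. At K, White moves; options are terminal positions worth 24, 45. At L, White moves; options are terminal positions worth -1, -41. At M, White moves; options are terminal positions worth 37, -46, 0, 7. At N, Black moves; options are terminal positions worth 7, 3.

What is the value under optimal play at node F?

10

G: max(-39, 41, 38) = 41
H: max(15, -12, 7) = 15
I: max(39, 45, -39, 26) = 45
F: min(41, 15, 45, 10) = 10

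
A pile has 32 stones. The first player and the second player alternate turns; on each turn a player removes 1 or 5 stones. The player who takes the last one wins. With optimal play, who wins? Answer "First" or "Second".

Mark each pile size as W (mover wins) or L (mover loses):
i:   0  1  2  3  4  5  6  7  8  9 10 11 12 13 14 15 16 17 18 19 20 21 22 23 24 25 26 27 28 29 30 31 32
     L  W  L  W  L  W  L  W  L  W  L  W  L  W  L  W  L  W  L  W  L  W  L  W  L  W  L  W  L  W  L  W  L
Position 32 is L, so the second player wins.

Second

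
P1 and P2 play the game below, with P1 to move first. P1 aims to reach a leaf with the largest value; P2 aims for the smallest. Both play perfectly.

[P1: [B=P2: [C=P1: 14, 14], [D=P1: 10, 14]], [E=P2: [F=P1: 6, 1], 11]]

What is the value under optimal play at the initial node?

14

C (P1): max(14, 14) = 14
D (P1): max(10, 14) = 14
B (P2): min(14, 14) = 14
F (P1): max(6, 1) = 6
E (P2): min(6, 11) = 6
Root (P1): max(14, 6) = 14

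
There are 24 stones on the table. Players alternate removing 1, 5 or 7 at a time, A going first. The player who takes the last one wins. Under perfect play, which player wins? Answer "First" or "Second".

i:   0  1  2  3  4  5  6  7  8  9 10 11 12 13 14 15 16 17 18 19 20 21 22 23 24
     L  W  L  W  L  W  L  W  L  W  L  W  L  W  L  W  L  W  L  W  L  W  L  W  L
Position 24 is L, so the second player wins.

Second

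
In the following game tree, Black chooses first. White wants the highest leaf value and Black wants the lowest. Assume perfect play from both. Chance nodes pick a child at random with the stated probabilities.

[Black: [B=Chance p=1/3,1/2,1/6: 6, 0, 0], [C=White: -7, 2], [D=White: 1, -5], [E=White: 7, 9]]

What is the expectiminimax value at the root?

1

B (Chance): 1/3·6 + 1/2·0 + 1/6·0 = 2
C (White): max(-7, 2) = 2
D (White): max(1, -5) = 1
E (White): max(7, 9) = 9
Root (Black): min(2, 2, 1, 9) = 1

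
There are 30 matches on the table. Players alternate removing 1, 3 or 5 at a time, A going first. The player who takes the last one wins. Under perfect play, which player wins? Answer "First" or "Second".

i:   0  1  2  3  4  5  6  7  8  9 10 11 12 13 14 15 16 17 18 19 20 21 22 23 24 25 26 27 28 29 30
     L  W  L  W  L  W  L  W  L  W  L  W  L  W  L  W  L  W  L  W  L  W  L  W  L  W  L  W  L  W  L
Position 30 is L, so the second player wins.

Second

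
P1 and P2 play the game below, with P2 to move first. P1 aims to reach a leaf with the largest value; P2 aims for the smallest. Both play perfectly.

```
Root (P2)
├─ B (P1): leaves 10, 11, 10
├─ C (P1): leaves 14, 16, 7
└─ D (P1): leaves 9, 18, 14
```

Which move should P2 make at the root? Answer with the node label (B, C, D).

B

B (P1): max(10, 11, 10) = 11
C (P1): max(14, 16, 7) = 16
D (P1): max(9, 18, 14) = 18
Root (P2): min(11, 16, 18) = 11
P2 picks the child with the lowest value: B (value 11).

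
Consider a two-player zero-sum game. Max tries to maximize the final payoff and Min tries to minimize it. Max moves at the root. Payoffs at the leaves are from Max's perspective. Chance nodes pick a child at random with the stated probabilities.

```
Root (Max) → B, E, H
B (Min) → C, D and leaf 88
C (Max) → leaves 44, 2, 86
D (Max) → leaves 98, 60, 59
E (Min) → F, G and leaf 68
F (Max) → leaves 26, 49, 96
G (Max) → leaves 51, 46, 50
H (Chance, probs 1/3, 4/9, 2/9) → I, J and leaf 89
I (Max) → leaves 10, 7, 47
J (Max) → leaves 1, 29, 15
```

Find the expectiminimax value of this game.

86

C (Max): max(44, 2, 86) = 86
D (Max): max(98, 60, 59) = 98
B (Min): min(86, 98, 88) = 86
F (Max): max(26, 49, 96) = 96
G (Max): max(51, 46, 50) = 51
E (Min): min(96, 51, 68) = 51
I (Max): max(10, 7, 47) = 47
J (Max): max(1, 29, 15) = 29
H (Chance): 1/3·47 + 4/9·29 + 2/9·89 = 48.33
Root (Max): max(86, 51, 48.33) = 86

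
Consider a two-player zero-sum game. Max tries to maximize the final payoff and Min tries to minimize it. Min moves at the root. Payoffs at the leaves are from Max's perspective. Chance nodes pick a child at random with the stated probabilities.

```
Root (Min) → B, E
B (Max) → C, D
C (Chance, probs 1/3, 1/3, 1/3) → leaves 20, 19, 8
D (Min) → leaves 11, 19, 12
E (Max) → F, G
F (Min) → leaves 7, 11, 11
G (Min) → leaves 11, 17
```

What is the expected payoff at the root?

C (Chance): 1/3·20 + 1/3·19 + 1/3·8 = 15.67
D (Min): min(11, 19, 12) = 11
B (Max): max(15.67, 11) = 15.67
F (Min): min(7, 11, 11) = 7
G (Min): min(11, 17) = 11
E (Max): max(7, 11) = 11
Root (Min): min(15.67, 11) = 11

11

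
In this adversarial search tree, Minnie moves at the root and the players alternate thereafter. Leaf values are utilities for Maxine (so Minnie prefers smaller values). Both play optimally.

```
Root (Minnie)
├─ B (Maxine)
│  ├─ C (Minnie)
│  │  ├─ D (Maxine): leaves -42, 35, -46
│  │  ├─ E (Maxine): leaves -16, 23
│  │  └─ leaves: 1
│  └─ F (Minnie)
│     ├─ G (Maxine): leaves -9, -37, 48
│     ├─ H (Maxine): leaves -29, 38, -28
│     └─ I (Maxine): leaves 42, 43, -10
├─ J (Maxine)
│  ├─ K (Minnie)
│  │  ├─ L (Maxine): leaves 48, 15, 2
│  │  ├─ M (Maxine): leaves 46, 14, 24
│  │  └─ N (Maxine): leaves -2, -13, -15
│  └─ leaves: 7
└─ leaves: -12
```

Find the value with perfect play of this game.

-12

D (Maxine): max(-42, 35, -46) = 35
E (Maxine): max(-16, 23) = 23
C (Minnie): min(35, 23, 1) = 1
G (Maxine): max(-9, -37, 48) = 48
H (Maxine): max(-29, 38, -28) = 38
I (Maxine): max(42, 43, -10) = 43
F (Minnie): min(48, 38, 43) = 38
B (Maxine): max(1, 38) = 38
L (Maxine): max(48, 15, 2) = 48
M (Maxine): max(46, 14, 24) = 46
N (Maxine): max(-2, -13, -15) = -2
K (Minnie): min(48, 46, -2) = -2
J (Maxine): max(-2, 7) = 7
Root (Minnie): min(38, 7, -12) = -12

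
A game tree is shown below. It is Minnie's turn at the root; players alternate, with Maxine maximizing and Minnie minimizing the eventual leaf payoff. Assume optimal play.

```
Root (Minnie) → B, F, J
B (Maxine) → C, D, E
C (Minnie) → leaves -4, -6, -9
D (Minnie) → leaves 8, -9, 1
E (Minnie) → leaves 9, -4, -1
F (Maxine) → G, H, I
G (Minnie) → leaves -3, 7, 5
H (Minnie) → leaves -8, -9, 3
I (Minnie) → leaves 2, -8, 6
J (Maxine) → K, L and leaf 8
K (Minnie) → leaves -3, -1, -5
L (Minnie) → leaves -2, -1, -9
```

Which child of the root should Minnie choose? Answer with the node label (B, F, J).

C (Minnie): min(-4, -6, -9) = -9
D (Minnie): min(8, -9, 1) = -9
E (Minnie): min(9, -4, -1) = -4
B (Maxine): max(-9, -9, -4) = -4
G (Minnie): min(-3, 7, 5) = -3
H (Minnie): min(-8, -9, 3) = -9
I (Minnie): min(2, -8, 6) = -8
F (Maxine): max(-3, -9, -8) = -3
K (Minnie): min(-3, -1, -5) = -5
L (Minnie): min(-2, -1, -9) = -9
J (Maxine): max(-5, -9, 8) = 8
Root (Minnie): min(-4, -3, 8) = -4
Minnie picks the child with the lowest value: B (value -4).

B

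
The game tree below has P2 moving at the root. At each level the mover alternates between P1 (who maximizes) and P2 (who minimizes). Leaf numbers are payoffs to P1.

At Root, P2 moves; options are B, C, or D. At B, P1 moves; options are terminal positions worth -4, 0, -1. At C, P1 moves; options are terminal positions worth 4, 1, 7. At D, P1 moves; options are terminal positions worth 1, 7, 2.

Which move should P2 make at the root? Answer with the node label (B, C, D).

B (P1): max(-4, 0, -1) = 0
C (P1): max(4, 1, 7) = 7
D (P1): max(1, 7, 2) = 7
Root (P2): min(0, 7, 7) = 0
P2 picks the child with the lowest value: B (value 0).

B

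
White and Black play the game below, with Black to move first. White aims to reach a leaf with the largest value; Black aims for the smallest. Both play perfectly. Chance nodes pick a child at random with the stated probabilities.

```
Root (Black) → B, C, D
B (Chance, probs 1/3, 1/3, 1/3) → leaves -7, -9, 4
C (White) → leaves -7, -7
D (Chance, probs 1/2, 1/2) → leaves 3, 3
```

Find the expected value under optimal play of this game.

B (Chance): 1/3·-7 + 1/3·-9 + 1/3·4 = -4
C (White): max(-7, -7) = -7
D (Chance): 1/2·3 + 1/2·3 = 3
Root (Black): min(-4, -7, 3) = -7

-7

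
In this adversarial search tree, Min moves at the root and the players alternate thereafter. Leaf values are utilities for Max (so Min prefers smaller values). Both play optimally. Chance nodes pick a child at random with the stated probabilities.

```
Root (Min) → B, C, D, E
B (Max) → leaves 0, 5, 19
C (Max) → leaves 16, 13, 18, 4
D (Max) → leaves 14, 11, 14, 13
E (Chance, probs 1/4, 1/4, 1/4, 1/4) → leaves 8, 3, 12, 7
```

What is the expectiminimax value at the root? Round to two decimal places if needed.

7.5

B (Max): max(0, 5, 19) = 19
C (Max): max(16, 13, 18, 4) = 18
D (Max): max(14, 11, 14, 13) = 14
E (Chance): 1/4·8 + 1/4·3 + 1/4·12 + 1/4·7 = 7.5
Root (Min): min(19, 18, 14, 7.5) = 7.5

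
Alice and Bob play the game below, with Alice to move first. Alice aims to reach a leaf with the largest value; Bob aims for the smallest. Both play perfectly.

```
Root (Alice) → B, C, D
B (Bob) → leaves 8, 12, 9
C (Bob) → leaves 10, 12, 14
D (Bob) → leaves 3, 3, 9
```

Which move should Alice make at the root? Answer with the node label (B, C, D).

C

B (Bob): min(8, 12, 9) = 8
C (Bob): min(10, 12, 14) = 10
D (Bob): min(3, 3, 9) = 3
Root (Alice): max(8, 10, 3) = 10
Alice picks the child with the highest value: C (value 10).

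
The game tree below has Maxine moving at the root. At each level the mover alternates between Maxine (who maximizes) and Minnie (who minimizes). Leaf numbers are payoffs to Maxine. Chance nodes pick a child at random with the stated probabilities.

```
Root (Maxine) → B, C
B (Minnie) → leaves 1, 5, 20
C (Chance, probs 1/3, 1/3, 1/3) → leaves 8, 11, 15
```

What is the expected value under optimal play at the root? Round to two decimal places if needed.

B (Minnie): min(1, 5, 20) = 1
C (Chance): 1/3·8 + 1/3·11 + 1/3·15 = 11.33
Root (Maxine): max(1, 11.33) = 11.33

11.33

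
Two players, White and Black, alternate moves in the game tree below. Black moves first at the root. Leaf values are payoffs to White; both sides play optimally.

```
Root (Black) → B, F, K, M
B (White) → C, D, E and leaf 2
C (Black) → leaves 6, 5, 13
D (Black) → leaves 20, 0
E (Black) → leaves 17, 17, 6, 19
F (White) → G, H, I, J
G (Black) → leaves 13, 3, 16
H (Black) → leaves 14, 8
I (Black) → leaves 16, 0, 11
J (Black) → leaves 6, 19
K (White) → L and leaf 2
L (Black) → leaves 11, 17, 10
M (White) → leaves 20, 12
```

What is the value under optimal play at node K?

10

L: min(11, 17, 10) = 10
K: max(10, 2) = 10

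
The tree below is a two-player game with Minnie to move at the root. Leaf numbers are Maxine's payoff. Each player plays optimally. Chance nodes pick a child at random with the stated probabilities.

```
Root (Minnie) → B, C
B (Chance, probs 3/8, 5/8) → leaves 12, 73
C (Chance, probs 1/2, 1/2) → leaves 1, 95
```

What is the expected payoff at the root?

48

B (Chance): 3/8·12 + 5/8·73 = 50.12
C (Chance): 1/2·1 + 1/2·95 = 48
Root (Minnie): min(50.12, 48) = 48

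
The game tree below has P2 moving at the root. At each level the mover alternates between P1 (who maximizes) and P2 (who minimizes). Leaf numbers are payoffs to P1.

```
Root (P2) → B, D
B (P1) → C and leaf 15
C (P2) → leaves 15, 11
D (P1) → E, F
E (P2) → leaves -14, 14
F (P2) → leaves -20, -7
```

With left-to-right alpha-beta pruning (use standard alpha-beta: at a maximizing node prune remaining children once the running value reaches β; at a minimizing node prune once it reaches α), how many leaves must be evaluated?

C [α=-∞,β=+∞]: v=11
B [α=-∞,β=+∞]: v=15
E [α=-∞,β=15]: v=-14
F [α=-14,β=15]: v=-20 after child 1 ≤ α → α-cutoff, skip 1
D [α=-∞,β=15]: v=-14
Root [α=-∞,β=+∞]: v=-14
Leaves evaluated: 6 of 7.

6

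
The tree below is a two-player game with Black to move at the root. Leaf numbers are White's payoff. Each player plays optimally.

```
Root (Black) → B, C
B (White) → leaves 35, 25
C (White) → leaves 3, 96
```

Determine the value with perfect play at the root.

B (White): max(35, 25) = 35
C (White): max(3, 96) = 96
Root (Black): min(35, 96) = 35

35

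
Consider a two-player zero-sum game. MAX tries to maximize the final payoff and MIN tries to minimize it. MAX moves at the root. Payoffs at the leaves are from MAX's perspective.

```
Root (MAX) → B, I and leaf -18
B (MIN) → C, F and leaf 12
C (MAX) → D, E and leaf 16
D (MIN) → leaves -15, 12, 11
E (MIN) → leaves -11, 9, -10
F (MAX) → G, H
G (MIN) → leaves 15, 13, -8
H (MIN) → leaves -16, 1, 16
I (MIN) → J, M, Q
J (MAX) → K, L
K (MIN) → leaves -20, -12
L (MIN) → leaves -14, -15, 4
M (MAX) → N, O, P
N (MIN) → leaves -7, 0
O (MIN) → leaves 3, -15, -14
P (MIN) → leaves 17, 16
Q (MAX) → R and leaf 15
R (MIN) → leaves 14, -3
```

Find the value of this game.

-8

D (MIN): min(-15, 12, 11) = -15
E (MIN): min(-11, 9, -10) = -11
C (MAX): max(-15, -11, 16) = 16
G (MIN): min(15, 13, -8) = -8
H (MIN): min(-16, 1, 16) = -16
F (MAX): max(-8, -16) = -8
B (MIN): min(16, -8, 12) = -8
K (MIN): min(-20, -12) = -20
L (MIN): min(-14, -15, 4) = -15
J (MAX): max(-20, -15) = -15
N (MIN): min(-7, 0) = -7
O (MIN): min(3, -15, -14) = -15
P (MIN): min(17, 16) = 16
M (MAX): max(-7, -15, 16) = 16
R (MIN): min(14, -3) = -3
Q (MAX): max(-3, 15) = 15
I (MIN): min(-15, 16, 15) = -15
Root (MAX): max(-8, -15, -18) = -8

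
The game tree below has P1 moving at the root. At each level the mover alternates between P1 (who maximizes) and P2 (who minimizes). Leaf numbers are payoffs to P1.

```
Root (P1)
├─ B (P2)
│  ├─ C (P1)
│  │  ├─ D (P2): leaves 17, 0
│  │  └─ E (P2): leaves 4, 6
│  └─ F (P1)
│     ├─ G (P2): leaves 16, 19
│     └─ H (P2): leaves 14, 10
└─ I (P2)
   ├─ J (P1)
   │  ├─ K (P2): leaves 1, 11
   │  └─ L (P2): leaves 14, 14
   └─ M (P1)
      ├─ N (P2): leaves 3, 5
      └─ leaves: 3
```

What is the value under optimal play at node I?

3

K: min(1, 11) = 1
L: min(14, 14) = 14
J: max(1, 14) = 14
N: min(3, 5) = 3
M: max(3, 3) = 3
I: min(14, 3) = 3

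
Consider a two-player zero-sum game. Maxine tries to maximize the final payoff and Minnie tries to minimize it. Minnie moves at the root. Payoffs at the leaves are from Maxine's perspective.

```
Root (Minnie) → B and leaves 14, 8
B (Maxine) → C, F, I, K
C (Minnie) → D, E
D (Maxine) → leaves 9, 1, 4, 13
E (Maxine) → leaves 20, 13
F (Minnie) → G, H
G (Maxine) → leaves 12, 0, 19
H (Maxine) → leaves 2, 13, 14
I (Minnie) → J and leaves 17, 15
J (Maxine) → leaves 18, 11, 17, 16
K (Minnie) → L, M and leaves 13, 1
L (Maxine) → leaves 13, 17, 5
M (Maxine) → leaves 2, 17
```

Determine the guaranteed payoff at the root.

D (Maxine): max(9, 1, 4, 13) = 13
E (Maxine): max(20, 13) = 20
C (Minnie): min(13, 20) = 13
G (Maxine): max(12, 0, 19) = 19
H (Maxine): max(2, 13, 14) = 14
F (Minnie): min(19, 14) = 14
J (Maxine): max(18, 11, 17, 16) = 18
I (Minnie): min(18, 17, 15) = 15
L (Maxine): max(13, 17, 5) = 17
M (Maxine): max(2, 17) = 17
K (Minnie): min(17, 17, 13, 1) = 1
B (Maxine): max(13, 14, 15, 1) = 15
Root (Minnie): min(15, 14, 8) = 8

8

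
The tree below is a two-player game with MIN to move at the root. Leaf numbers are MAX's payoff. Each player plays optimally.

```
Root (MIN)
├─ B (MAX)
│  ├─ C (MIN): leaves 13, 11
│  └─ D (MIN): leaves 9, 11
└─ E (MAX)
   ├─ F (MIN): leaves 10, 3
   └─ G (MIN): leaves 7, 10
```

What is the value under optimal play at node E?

7

F: min(10, 3) = 3
G: min(7, 10) = 7
E: max(3, 7) = 7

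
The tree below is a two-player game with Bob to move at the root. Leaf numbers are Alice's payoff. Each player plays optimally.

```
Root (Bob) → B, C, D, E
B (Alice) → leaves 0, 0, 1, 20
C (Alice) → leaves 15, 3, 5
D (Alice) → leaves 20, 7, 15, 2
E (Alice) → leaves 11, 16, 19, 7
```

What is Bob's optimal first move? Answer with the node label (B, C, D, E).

B (Alice): max(0, 0, 1, 20) = 20
C (Alice): max(15, 3, 5) = 15
D (Alice): max(20, 7, 15, 2) = 20
E (Alice): max(11, 16, 19, 7) = 19
Root (Bob): min(20, 15, 20, 19) = 15
Bob picks the child with the lowest value: C (value 15).

C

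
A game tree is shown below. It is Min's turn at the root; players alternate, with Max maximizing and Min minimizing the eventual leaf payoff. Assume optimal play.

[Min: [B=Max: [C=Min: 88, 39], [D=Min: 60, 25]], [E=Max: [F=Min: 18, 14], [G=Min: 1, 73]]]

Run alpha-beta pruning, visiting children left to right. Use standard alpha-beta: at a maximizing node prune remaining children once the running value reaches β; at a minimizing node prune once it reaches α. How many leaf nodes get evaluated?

7

C [α=-∞,β=+∞]: v=39
D [α=39,β=+∞]: v=25
B [α=-∞,β=+∞]: v=39
F [α=-∞,β=39]: v=14
G [α=14,β=39]: v=1 after child 1 ≤ α → α-cutoff, skip 1
E [α=-∞,β=39]: v=14
Root [α=-∞,β=+∞]: v=14
Leaves evaluated: 7 of 8.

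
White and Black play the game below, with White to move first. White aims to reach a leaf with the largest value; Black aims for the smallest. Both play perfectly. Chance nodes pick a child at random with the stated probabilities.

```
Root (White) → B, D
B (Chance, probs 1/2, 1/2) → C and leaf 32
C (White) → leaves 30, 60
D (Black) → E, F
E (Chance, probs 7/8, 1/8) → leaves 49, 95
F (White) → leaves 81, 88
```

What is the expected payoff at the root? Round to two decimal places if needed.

C (White): max(30, 60) = 60
B (Chance): 1/2·60 + 1/2·32 = 46
E (Chance): 7/8·49 + 1/8·95 = 54.75
F (White): max(81, 88) = 88
D (Black): min(54.75, 88) = 54.75
Root (White): max(46, 54.75) = 54.75

54.75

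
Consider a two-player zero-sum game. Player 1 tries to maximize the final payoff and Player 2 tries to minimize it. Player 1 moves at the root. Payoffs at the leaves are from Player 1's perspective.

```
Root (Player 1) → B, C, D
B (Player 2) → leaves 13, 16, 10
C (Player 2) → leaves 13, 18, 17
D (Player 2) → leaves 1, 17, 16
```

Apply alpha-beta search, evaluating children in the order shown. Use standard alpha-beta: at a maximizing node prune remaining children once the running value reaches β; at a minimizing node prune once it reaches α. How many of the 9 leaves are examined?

B [α=-∞,β=+∞]: v=10
C [α=10,β=+∞]: v=13
D [α=13,β=+∞]: v=1 after child 1 ≤ α → α-cutoff, skip 2
Root [α=-∞,β=+∞]: v=13
Leaves evaluated: 7 of 9.

7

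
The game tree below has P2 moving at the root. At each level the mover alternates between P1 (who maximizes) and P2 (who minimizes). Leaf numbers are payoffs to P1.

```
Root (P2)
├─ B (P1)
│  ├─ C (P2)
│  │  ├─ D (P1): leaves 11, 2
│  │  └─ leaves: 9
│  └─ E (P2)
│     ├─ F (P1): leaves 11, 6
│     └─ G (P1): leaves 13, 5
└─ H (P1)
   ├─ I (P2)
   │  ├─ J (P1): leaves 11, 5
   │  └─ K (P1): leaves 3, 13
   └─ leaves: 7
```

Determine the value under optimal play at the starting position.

11

D (P1): max(11, 2) = 11
C (P2): min(11, 9) = 9
F (P1): max(11, 6) = 11
G (P1): max(13, 5) = 13
E (P2): min(11, 13) = 11
B (P1): max(9, 11) = 11
J (P1): max(11, 5) = 11
K (P1): max(3, 13) = 13
I (P2): min(11, 13) = 11
H (P1): max(11, 7) = 11
Root (P2): min(11, 11) = 11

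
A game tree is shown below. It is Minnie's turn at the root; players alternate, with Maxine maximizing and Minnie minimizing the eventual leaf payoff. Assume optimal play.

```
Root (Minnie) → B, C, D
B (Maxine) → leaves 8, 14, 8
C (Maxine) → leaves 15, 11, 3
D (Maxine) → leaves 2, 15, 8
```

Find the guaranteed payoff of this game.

B (Maxine): max(8, 14, 8) = 14
C (Maxine): max(15, 11, 3) = 15
D (Maxine): max(2, 15, 8) = 15
Root (Minnie): min(14, 15, 15) = 14

14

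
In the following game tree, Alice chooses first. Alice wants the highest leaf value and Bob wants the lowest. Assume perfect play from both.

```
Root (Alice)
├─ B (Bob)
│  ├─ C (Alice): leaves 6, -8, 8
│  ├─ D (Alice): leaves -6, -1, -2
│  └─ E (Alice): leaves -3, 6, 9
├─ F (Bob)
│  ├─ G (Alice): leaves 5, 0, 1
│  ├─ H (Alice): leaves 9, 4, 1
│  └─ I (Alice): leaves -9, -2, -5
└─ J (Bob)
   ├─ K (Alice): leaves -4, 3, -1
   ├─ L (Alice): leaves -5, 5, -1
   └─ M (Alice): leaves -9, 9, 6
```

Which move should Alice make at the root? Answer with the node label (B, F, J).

C (Alice): max(6, -8, 8) = 8
D (Alice): max(-6, -1, -2) = -1
E (Alice): max(-3, 6, 9) = 9
B (Bob): min(8, -1, 9) = -1
G (Alice): max(5, 0, 1) = 5
H (Alice): max(9, 4, 1) = 9
I (Alice): max(-9, -2, -5) = -2
F (Bob): min(5, 9, -2) = -2
K (Alice): max(-4, 3, -1) = 3
L (Alice): max(-5, 5, -1) = 5
M (Alice): max(-9, 9, 6) = 9
J (Bob): min(3, 5, 9) = 3
Root (Alice): max(-1, -2, 3) = 3
Alice picks the child with the highest value: J (value 3).

J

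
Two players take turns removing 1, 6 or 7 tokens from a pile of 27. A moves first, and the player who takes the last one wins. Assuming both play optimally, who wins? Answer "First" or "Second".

First

Mark each pile size as W (mover wins) or L (mover loses):
i:   0  1  2  3  4  5  6  7  8  9 10 11 12 13 14 15 16 17 18 19 20 21 22 23 24 25 26 27
     L  W  L  W  L  W  W  W  W  W  W  W  L  W  L  W  L  W  W  W  W  W  W  W  L  W  L  W
Position 27 is W, so the first player wins.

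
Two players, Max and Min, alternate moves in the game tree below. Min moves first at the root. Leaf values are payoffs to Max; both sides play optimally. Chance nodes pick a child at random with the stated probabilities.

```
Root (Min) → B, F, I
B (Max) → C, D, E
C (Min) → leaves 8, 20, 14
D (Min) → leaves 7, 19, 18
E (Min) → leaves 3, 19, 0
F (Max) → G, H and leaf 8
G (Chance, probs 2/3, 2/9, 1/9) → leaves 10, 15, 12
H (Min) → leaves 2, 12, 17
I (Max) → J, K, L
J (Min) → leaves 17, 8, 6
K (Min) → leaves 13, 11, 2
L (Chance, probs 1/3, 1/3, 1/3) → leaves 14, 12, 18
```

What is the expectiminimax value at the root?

C (Min): min(8, 20, 14) = 8
D (Min): min(7, 19, 18) = 7
E (Min): min(3, 19, 0) = 0
B (Max): max(8, 7, 0) = 8
G (Chance): 2/3·10 + 2/9·15 + 1/9·12 = 11.33
H (Min): min(2, 12, 17) = 2
F (Max): max(11.33, 2, 8) = 11.33
J (Min): min(17, 8, 6) = 6
K (Min): min(13, 11, 2) = 2
L (Chance): 1/3·14 + 1/3·12 + 1/3·18 = 14.67
I (Max): max(6, 2, 14.67) = 14.67
Root (Min): min(8, 11.33, 14.67) = 8

8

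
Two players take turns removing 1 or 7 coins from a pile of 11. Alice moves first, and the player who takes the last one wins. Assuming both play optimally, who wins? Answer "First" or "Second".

W/L table (W = player to move can force a win):
i:   0  1  2  3  4  5  6  7  8  9 10 11
     L  W  L  W  L  W  L  W  L  W  L  W
Position 11 is W, so the first player wins.

First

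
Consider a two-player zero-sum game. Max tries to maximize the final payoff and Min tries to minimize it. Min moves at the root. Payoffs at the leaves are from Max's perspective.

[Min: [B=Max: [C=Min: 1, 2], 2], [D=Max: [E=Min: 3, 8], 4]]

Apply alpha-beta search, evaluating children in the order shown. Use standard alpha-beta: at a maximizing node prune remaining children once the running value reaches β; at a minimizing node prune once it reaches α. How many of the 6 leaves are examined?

5

C [α=-∞,β=+∞]: v=1
B [α=-∞,β=+∞]: v=2
E [α=-∞,β=2]: v=3
D [α=-∞,β=2]: v=3 after child 1 ≥ β → β-cutoff, skip 1
Root [α=-∞,β=+∞]: v=2
Leaves evaluated: 5 of 6.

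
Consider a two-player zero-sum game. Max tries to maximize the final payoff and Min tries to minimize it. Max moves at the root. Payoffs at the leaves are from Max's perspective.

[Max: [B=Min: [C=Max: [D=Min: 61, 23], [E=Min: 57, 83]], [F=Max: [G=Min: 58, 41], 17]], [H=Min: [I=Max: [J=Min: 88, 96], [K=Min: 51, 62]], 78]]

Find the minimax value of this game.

78

D (Min): min(61, 23) = 23
E (Min): min(57, 83) = 57
C (Max): max(23, 57) = 57
G (Min): min(58, 41) = 41
F (Max): max(41, 17) = 41
B (Min): min(57, 41) = 41
J (Min): min(88, 96) = 88
K (Min): min(51, 62) = 51
I (Max): max(88, 51) = 88
H (Min): min(88, 78) = 78
Root (Max): max(41, 78) = 78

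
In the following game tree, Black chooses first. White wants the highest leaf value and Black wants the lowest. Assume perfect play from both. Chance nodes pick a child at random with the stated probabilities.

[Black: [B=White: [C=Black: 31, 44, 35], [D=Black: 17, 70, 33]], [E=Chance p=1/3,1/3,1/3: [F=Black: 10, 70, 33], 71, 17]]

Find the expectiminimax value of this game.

31

C (Black): min(31, 44, 35) = 31
D (Black): min(17, 70, 33) = 17
B (White): max(31, 17) = 31
F (Black): min(10, 70, 33) = 10
E (Chance): 1/3·10 + 1/3·71 + 1/3·17 = 32.67
Root (Black): min(31, 32.67) = 31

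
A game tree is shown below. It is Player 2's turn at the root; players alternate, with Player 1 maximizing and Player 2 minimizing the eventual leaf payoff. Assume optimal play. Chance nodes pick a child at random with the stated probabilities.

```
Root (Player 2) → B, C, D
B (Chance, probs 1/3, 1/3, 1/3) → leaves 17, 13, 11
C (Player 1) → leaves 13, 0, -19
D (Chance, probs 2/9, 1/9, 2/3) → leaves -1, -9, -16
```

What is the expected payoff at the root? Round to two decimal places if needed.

B (Chance): 1/3·17 + 1/3·13 + 1/3·11 = 13.67
C (Player 1): max(13, 0, -19) = 13
D (Chance): 2/9·-1 + 1/9·-9 + 2/3·-16 = -11.89
Root (Player 2): min(13.67, 13, -11.89) = -11.89

-11.89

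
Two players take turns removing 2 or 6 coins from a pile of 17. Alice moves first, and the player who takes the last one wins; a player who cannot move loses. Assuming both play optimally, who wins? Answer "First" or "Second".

W/L table (W = player to move can force a win):
i:   0  1  2  3  4  5  6  7  8  9 10 11 12 13 14 15 16 17
     L  L  W  W  L  L  W  W  L  L  W  W  L  L  W  W  L  L
Position 17 is L, so the second player wins.

Second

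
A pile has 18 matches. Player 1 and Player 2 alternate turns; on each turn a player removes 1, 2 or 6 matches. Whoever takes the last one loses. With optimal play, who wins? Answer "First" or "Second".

Second

W/L table (W = player to move can force a win):
i:   0  1  2  3  4  5  6  7  8  9 10 11 12 13 14 15 16 17 18
     W  L  W  W  L  W  W  W  L  W  W  L  W  W  W  L  W  W  L
Position 18 is L, so the second player wins.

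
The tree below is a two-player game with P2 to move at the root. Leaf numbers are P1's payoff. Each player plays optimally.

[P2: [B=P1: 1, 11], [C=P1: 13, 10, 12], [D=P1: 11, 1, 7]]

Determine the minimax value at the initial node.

B (P1): max(1, 11) = 11
C (P1): max(13, 10, 12) = 13
D (P1): max(11, 1, 7) = 11
Root (P2): min(11, 13, 11) = 11

11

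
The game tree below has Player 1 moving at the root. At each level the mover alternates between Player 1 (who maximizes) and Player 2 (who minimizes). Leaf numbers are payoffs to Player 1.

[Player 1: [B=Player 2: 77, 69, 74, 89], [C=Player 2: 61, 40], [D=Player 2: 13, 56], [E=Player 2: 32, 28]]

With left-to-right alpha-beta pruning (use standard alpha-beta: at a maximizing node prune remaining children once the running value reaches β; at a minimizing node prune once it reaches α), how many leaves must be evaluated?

7

B [α=-∞,β=+∞]: v=69
C [α=69,β=+∞]: v=61 after child 1 ≤ α → α-cutoff, skip 1
D [α=69,β=+∞]: v=13 after child 1 ≤ α → α-cutoff, skip 1
E [α=69,β=+∞]: v=32 after child 1 ≤ α → α-cutoff, skip 1
Root [α=-∞,β=+∞]: v=69
Leaves evaluated: 7 of 10.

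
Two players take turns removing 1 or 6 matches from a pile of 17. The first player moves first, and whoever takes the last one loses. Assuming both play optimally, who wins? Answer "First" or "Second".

Second

Compute winning (W) and losing (L) positions by backward induction:
i:   0  1  2  3  4  5  6  7  8  9 10 11 12 13 14 15 16 17
     W  L  W  L  W  L  W  W  L  W  L  W  L  W  W  L  W  L
Position 17 is L, so the second player wins.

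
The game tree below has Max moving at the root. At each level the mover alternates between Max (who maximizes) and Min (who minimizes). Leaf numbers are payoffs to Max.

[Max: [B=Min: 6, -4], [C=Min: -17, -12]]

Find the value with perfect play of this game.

B (Min): min(6, -4) = -4
C (Min): min(-17, -12) = -17
Root (Max): max(-4, -17) = -4

-4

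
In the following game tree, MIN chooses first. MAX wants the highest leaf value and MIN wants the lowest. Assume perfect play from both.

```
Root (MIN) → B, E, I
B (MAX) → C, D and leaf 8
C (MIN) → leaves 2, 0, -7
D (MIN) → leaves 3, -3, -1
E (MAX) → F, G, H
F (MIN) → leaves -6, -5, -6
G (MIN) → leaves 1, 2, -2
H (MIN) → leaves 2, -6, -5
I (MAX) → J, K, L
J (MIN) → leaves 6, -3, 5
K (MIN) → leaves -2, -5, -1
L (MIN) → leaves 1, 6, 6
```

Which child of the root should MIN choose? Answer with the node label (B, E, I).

C (MIN): min(2, 0, -7) = -7
D (MIN): min(3, -3, -1) = -3
B (MAX): max(-7, -3, 8) = 8
F (MIN): min(-6, -5, -6) = -6
G (MIN): min(1, 2, -2) = -2
H (MIN): min(2, -6, -5) = -6
E (MAX): max(-6, -2, -6) = -2
J (MIN): min(6, -3, 5) = -3
K (MIN): min(-2, -5, -1) = -5
L (MIN): min(1, 6, 6) = 1
I (MAX): max(-3, -5, 1) = 1
Root (MIN): min(8, -2, 1) = -2
MIN picks the child with the lowest value: E (value -2).

E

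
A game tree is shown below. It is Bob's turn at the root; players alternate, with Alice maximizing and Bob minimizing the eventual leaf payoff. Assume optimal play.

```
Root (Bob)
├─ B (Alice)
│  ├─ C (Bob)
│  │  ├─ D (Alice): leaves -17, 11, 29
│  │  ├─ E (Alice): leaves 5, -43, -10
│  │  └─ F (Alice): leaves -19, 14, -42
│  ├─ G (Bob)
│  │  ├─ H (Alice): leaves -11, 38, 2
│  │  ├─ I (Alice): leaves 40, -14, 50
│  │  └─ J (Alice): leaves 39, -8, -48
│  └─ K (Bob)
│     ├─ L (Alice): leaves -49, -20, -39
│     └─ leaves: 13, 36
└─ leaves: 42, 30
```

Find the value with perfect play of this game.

D (Alice): max(-17, 11, 29) = 29
E (Alice): max(5, -43, -10) = 5
F (Alice): max(-19, 14, -42) = 14
C (Bob): min(29, 5, 14) = 5
H (Alice): max(-11, 38, 2) = 38
I (Alice): max(40, -14, 50) = 50
J (Alice): max(39, -8, -48) = 39
G (Bob): min(38, 50, 39) = 38
L (Alice): max(-49, -20, -39) = -20
K (Bob): min(-20, 13, 36) = -20
B (Alice): max(5, 38, -20) = 38
Root (Bob): min(38, 42, 30) = 30

30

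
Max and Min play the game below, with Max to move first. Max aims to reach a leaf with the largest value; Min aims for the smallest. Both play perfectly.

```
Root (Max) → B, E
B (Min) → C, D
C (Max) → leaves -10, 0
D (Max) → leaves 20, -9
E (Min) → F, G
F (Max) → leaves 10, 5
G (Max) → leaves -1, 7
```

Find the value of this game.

C (Max): max(-10, 0) = 0
D (Max): max(20, -9) = 20
B (Min): min(0, 20) = 0
F (Max): max(10, 5) = 10
G (Max): max(-1, 7) = 7
E (Min): min(10, 7) = 7
Root (Max): max(0, 7) = 7

7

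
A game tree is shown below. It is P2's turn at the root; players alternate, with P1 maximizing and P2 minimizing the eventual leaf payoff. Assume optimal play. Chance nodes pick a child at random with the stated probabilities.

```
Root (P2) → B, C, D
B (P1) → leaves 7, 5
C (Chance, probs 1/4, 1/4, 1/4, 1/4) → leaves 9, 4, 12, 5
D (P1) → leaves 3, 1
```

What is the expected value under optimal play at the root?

3

B (P1): max(7, 5) = 7
C (Chance): 1/4·9 + 1/4·4 + 1/4·12 + 1/4·5 = 7.5
D (P1): max(3, 1) = 3
Root (P2): min(7, 7.5, 3) = 3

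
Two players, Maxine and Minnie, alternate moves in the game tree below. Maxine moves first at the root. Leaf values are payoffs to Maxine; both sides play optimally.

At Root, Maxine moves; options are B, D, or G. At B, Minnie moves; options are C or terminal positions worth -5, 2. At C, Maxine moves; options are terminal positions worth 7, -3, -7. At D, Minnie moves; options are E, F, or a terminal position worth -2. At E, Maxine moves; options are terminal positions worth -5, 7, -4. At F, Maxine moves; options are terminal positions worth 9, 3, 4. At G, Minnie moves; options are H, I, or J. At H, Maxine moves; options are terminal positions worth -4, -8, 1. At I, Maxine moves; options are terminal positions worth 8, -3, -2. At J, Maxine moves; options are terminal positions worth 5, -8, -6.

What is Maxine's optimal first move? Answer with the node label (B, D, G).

C (Maxine): max(7, -3, -7) = 7
B (Minnie): min(7, -5, 2) = -5
E (Maxine): max(-5, 7, -4) = 7
F (Maxine): max(9, 3, 4) = 9
D (Minnie): min(7, 9, -2) = -2
H (Maxine): max(-4, -8, 1) = 1
I (Maxine): max(8, -3, -2) = 8
J (Maxine): max(5, -8, -6) = 5
G (Minnie): min(1, 8, 5) = 1
Root (Maxine): max(-5, -2, 1) = 1
Maxine picks the child with the highest value: G (value 1).

G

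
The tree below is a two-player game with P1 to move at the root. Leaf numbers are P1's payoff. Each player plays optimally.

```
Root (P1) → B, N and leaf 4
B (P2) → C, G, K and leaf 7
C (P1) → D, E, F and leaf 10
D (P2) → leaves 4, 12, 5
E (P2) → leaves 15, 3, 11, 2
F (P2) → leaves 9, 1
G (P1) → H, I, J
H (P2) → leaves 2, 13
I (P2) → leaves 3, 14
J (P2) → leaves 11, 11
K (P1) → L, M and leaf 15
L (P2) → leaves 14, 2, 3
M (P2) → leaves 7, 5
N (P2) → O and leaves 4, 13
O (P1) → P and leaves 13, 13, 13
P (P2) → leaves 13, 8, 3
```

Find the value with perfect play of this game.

D (P2): min(4, 12, 5) = 4
E (P2): min(15, 3, 11, 2) = 2
F (P2): min(9, 1) = 1
C (P1): max(4, 2, 1, 10) = 10
H (P2): min(2, 13) = 2
I (P2): min(3, 14) = 3
J (P2): min(11, 11) = 11
G (P1): max(2, 3, 11) = 11
L (P2): min(14, 2, 3) = 2
M (P2): min(7, 5) = 5
K (P1): max(2, 5, 15) = 15
B (P2): min(10, 11, 15, 7) = 7
P (P2): min(13, 8, 3) = 3
O (P1): max(3, 13, 13, 13) = 13
N (P2): min(13, 4, 13) = 4
Root (P1): max(7, 4, 4) = 7

7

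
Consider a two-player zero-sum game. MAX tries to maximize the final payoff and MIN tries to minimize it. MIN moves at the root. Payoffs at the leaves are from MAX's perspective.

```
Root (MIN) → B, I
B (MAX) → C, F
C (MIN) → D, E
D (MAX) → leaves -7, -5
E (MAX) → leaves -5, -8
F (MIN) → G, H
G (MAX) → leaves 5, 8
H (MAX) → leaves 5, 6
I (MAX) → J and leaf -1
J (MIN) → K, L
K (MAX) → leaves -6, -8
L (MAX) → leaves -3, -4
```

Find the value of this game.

D (MAX): max(-7, -5) = -5
E (MAX): max(-5, -8) = -5
C (MIN): min(-5, -5) = -5
G (MAX): max(5, 8) = 8
H (MAX): max(5, 6) = 6
F (MIN): min(8, 6) = 6
B (MAX): max(-5, 6) = 6
K (MAX): max(-6, -8) = -6
L (MAX): max(-3, -4) = -3
J (MIN): min(-6, -3) = -6
I (MAX): max(-6, -1) = -1
Root (MIN): min(6, -1) = -1

-1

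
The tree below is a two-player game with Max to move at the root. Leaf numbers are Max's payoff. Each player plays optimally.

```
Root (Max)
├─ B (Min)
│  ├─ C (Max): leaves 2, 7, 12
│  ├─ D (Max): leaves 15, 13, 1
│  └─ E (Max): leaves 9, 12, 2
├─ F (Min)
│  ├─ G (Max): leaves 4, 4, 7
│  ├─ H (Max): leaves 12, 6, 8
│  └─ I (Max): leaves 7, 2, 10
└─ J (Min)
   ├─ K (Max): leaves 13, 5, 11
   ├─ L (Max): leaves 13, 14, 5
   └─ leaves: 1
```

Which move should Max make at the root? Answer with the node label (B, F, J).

B

C (Max): max(2, 7, 12) = 12
D (Max): max(15, 13, 1) = 15
E (Max): max(9, 12, 2) = 12
B (Min): min(12, 15, 12) = 12
G (Max): max(4, 4, 7) = 7
H (Max): max(12, 6, 8) = 12
I (Max): max(7, 2, 10) = 10
F (Min): min(7, 12, 10) = 7
K (Max): max(13, 5, 11) = 13
L (Max): max(13, 14, 5) = 14
J (Min): min(13, 14, 1) = 1
Root (Max): max(12, 7, 1) = 12
Max picks the child with the highest value: B (value 12).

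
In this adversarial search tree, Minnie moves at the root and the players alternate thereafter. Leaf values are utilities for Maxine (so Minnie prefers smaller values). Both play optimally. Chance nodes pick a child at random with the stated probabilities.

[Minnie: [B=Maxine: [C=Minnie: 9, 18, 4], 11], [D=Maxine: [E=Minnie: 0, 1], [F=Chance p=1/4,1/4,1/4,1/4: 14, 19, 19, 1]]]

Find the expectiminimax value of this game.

11

C (Minnie): min(9, 18, 4) = 4
B (Maxine): max(4, 11) = 11
E (Minnie): min(0, 1) = 0
F (Chance): 1/4·14 + 1/4·19 + 1/4·19 + 1/4·1 = 13.25
D (Maxine): max(0, 13.25) = 13.25
Root (Minnie): min(11, 13.25) = 11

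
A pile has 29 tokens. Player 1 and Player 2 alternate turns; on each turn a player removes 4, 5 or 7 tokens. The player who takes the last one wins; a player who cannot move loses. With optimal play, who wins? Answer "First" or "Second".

First

i:   0  1  2  3  4  5  6  7  8  9 10 11 12 13 14 15 16 17 18 19 20 21 22 23 24 25 26 27 28 29
     L  L  L  L  W  W  W  W  W  W  W  L  L  L  L  W  W  W  W  W  W  W  L  L  L  L  W  W  W  W
Position 29 is W, so the first player wins.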